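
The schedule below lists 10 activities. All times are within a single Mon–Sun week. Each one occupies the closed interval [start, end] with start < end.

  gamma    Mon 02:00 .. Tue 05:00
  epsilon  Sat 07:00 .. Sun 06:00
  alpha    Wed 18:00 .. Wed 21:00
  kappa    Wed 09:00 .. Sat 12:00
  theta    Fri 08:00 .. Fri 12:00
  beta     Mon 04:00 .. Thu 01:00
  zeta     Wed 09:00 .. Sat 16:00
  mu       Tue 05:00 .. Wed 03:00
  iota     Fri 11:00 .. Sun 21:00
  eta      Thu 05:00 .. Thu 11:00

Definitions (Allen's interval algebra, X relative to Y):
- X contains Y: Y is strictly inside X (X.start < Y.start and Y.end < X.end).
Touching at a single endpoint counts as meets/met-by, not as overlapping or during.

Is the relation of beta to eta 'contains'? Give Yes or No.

beta = [Mon 04:00, Thu 01:00], eta = [Thu 05:00, Thu 11:00].
Actual relation of beta to eta: before.
Asked whether 'contains' holds → No.

No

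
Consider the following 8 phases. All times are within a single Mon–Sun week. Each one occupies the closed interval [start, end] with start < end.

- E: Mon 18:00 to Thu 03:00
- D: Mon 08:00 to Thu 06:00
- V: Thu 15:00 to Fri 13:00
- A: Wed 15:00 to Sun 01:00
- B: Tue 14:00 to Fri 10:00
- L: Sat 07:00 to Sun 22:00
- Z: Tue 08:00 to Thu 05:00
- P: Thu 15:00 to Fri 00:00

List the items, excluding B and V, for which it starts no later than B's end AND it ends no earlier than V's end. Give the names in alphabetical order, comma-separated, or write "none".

A

Conditions: its start is no later than B's end (X.start <= Fri 10:00) AND its end is no earlier than V's end (X.end >= Fri 13:00).
A: start Wed 15:00 <= Fri 10:00? ✓; end Sun 01:00 >= Fri 13:00? ✓ → yes.
D: start Mon 08:00 <= Fri 10:00? ✓; end Thu 06:00 >= Fri 13:00? ✗ → no.
E: start Mon 18:00 <= Fri 10:00? ✓; end Thu 03:00 >= Fri 13:00? ✗ → no.
L: start Sat 07:00 <= Fri 10:00? ✗; end Sun 22:00 >= Fri 13:00? ✓ → no.
P: start Thu 15:00 <= Fri 10:00? ✓; end Fri 00:00 >= Fri 13:00? ✗ → no.
Z: start Tue 08:00 <= Fri 10:00? ✓; end Thu 05:00 >= Fri 13:00? ✗ → no.
Result: A.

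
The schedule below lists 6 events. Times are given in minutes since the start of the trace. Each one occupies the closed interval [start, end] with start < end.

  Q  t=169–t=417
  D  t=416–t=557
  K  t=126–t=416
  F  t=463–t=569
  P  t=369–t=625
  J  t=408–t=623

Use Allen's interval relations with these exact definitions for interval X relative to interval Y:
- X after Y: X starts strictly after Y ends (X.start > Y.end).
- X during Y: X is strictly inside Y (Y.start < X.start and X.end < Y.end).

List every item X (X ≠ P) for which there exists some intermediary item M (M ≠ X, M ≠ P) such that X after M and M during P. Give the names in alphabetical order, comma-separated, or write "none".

Target P = [t=369, t=625].
Intermediaries M with M during P: D, F, J.
Via D — items with X after D: none.
Via F — items with X after F: none.
Via J — items with X after J: none.
Union: none.

none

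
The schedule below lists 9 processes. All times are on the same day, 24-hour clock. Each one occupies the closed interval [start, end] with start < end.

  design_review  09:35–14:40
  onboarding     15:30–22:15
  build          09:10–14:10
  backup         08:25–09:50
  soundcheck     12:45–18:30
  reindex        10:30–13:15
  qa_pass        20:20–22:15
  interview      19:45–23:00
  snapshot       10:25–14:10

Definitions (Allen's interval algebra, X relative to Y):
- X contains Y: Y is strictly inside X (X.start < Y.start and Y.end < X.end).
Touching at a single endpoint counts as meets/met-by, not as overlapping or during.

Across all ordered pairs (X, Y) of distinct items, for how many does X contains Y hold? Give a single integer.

5

Checking all 72 ordered pairs for relation 'contains'; matching pairs in alphabetical order:
(build, reindex): build contains reindex ✓
(design_review, reindex): design_review contains reindex ✓
(design_review, snapshot): design_review contains snapshot ✓
(interview, qa_pass): interview contains qa_pass ✓
(snapshot, reindex): snapshot contains reindex ✓
Count: 5.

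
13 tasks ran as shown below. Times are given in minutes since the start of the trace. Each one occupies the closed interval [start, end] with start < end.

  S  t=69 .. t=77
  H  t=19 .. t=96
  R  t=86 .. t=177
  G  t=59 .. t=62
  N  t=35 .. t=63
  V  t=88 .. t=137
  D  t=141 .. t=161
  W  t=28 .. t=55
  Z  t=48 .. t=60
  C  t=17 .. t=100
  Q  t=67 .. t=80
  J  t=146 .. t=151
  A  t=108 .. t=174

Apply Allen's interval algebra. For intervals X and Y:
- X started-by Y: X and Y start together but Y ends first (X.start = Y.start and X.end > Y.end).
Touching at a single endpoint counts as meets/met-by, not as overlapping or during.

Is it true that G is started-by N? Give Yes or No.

No

G = [t=59, t=62], N = [t=35, t=63].
Actual relation of G to N: during.
Asked whether 'started-by' holds → No.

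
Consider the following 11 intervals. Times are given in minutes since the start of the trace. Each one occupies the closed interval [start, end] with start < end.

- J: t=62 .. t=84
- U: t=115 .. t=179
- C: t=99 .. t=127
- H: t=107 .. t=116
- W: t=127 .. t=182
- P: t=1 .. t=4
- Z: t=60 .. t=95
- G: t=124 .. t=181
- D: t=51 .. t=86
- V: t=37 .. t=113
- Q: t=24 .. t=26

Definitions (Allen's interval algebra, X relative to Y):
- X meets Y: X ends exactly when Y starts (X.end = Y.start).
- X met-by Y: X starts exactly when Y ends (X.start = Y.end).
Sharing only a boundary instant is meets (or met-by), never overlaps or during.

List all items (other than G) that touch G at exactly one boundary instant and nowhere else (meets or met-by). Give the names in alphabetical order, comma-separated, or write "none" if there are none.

Target G = [t=124, t=181].
C [t=99, t=127] → overlaps → no.
D [t=51, t=86] → before → no.
H [t=107, t=116] → before → no.
J [t=62, t=84] → before → no.
P [t=1, t=4] → before → no.
Q [t=24, t=26] → before → no.
U [t=115, t=179] → overlaps → no.
V [t=37, t=113] → before → no.
W [t=127, t=182] → overlapped-by → no.
Z [t=60, t=95] → before → no.
Result: none.

none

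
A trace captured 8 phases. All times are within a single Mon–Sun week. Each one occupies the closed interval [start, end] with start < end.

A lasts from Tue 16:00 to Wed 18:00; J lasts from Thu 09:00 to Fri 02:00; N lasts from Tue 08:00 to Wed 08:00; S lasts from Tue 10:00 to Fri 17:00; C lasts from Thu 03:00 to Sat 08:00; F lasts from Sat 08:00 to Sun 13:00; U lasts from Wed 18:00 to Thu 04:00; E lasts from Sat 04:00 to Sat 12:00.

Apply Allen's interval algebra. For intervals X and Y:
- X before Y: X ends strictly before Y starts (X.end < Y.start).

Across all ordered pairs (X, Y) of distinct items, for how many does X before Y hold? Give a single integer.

16

Checking all 56 ordered pairs for relation 'before'; matching pairs in alphabetical order:
(A, C): A before C ✓
(A, E): A before E ✓
(A, F): A before F ✓
(A, J): A before J ✓
(J, E): J before E ✓
(J, F): J before F ✓
(N, C): N before C ✓
(N, E): N before E ✓
(N, F): N before F ✓
(N, J): N before J ✓
(N, U): N before U ✓
(S, E): S before E ✓
(S, F): S before F ✓
(U, E): U before E ✓
(U, F): U before F ✓
(U, J): U before J ✓
Count: 16.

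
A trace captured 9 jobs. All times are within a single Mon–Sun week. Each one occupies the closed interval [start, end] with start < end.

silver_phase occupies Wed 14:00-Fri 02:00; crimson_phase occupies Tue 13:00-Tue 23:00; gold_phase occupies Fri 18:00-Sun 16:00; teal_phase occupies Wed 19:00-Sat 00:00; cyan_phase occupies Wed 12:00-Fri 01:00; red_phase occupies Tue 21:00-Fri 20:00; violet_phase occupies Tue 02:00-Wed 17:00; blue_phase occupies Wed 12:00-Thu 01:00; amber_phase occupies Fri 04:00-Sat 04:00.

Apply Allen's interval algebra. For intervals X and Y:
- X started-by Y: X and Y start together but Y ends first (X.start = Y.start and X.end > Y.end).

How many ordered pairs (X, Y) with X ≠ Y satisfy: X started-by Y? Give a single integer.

1

Checking all 72 ordered pairs for relation 'started-by'; matching pairs in alphabetical order:
(cyan_phase, blue_phase): cyan_phase started-by blue_phase ✓
Count: 1.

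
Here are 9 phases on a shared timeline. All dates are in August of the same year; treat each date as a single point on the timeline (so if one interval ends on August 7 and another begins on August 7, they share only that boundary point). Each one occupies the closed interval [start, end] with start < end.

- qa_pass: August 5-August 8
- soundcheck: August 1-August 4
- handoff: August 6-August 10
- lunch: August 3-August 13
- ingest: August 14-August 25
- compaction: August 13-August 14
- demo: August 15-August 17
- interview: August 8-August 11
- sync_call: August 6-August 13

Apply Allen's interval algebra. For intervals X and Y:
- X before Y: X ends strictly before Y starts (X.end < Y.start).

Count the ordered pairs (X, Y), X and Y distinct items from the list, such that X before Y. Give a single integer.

Checking all 72 ordered pairs for relation 'before'; matching pairs in alphabetical order:
(compaction, demo): compaction before demo ✓
(handoff, compaction): handoff before compaction ✓
(handoff, demo): handoff before demo ✓
(handoff, ingest): handoff before ingest ✓
(interview, compaction): interview before compaction ✓
(interview, demo): interview before demo ✓
(interview, ingest): interview before ingest ✓
(lunch, demo): lunch before demo ✓
(lunch, ingest): lunch before ingest ✓
(qa_pass, compaction): qa_pass before compaction ✓
(qa_pass, demo): qa_pass before demo ✓
(qa_pass, ingest): qa_pass before ingest ✓
(soundcheck, compaction): soundcheck before compaction ✓
(soundcheck, demo): soundcheck before demo ✓
(soundcheck, handoff): soundcheck before handoff ✓
(soundcheck, ingest): soundcheck before ingest ✓
(soundcheck, interview): soundcheck before interview ✓
(soundcheck, qa_pass): soundcheck before qa_pass ✓
(soundcheck, sync_call): soundcheck before sync_call ✓
(sync_call, demo): sync_call before demo ✓
(sync_call, ingest): sync_call before ingest ✓
Count: 21.

21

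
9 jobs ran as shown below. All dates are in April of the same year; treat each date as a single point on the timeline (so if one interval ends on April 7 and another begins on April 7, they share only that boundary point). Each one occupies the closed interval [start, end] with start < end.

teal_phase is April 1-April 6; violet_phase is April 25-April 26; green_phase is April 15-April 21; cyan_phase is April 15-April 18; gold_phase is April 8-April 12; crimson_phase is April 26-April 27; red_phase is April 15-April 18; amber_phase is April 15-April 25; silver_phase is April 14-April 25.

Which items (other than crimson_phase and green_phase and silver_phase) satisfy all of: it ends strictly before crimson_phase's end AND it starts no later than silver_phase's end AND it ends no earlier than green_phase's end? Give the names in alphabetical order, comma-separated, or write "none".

amber_phase, violet_phase

Conditions: its end is strictly before crimson_phase's end (X.end < April 27) AND its start is no later than silver_phase's end (X.start <= April 25) AND its end is no earlier than green_phase's end (X.end >= April 21).
amber_phase: end April 25 < April 27? ✓; start April 15 <= April 25? ✓; end April 25 >= April 21? ✓ → yes.
cyan_phase: end April 18 < April 27? ✓; start April 15 <= April 25? ✓; end April 18 >= April 21? ✗ → no.
gold_phase: end April 12 < April 27? ✓; start April 8 <= April 25? ✓; end April 12 >= April 21? ✗ → no.
red_phase: end April 18 < April 27? ✓; start April 15 <= April 25? ✓; end April 18 >= April 21? ✗ → no.
teal_phase: end April 6 < April 27? ✓; start April 1 <= April 25? ✓; end April 6 >= April 21? ✗ → no.
violet_phase: end April 26 < April 27? ✓; start April 25 <= April 25? ✓; end April 26 >= April 21? ✓ → yes.
Result: amber_phase, violet_phase.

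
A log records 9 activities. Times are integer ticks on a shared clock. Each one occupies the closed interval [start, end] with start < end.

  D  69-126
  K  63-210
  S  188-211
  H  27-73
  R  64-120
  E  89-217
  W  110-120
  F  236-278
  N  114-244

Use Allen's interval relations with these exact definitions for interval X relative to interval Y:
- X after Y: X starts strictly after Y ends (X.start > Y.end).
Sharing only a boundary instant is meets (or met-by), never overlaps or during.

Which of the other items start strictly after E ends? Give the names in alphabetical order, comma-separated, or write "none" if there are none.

Target E = [89, 217].
D [69, 126] → overlaps → no.
F [236, 278] → after → yes.
H [27, 73] → before → no.
K [63, 210] → overlaps → no.
N [114, 244] → overlapped-by → no.
R [64, 120] → overlaps → no.
S [188, 211] → during → no.
W [110, 120] → during → no.
Result: F.

F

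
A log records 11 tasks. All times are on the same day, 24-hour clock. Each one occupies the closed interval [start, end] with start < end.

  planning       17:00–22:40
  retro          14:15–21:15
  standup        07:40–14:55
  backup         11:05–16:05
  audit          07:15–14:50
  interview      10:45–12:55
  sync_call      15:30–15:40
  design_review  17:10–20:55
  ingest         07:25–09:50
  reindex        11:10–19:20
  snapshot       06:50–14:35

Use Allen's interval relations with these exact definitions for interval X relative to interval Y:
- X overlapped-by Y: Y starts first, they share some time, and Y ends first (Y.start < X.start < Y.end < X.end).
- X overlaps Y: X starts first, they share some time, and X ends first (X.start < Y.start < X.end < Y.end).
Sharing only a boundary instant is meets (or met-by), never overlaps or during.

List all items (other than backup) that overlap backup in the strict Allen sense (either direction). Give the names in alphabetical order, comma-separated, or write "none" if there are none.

Target backup = [11:05, 16:05].
audit [07:15, 14:50] → overlaps → yes.
design_review [17:10, 20:55] → after → no.
ingest [07:25, 09:50] → before → no.
interview [10:45, 12:55] → overlaps → yes.
planning [17:00, 22:40] → after → no.
reindex [11:10, 19:20] → overlapped-by → yes.
retro [14:15, 21:15] → overlapped-by → yes.
snapshot [06:50, 14:35] → overlaps → yes.
standup [07:40, 14:55] → overlaps → yes.
sync_call [15:30, 15:40] → during → no.
Result: audit, interview, reindex, retro, snapshot, standup.

audit, interview, reindex, retro, snapshot, standup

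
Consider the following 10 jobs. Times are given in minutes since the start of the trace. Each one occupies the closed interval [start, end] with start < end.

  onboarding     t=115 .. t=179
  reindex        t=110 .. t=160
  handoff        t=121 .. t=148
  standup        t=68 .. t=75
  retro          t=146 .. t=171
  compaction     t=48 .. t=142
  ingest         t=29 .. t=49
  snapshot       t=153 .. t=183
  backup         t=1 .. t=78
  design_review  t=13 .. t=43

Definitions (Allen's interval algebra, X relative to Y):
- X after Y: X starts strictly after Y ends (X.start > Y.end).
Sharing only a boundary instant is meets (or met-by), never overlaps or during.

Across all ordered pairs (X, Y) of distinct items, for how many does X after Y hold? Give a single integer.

Checking all 90 ordered pairs for relation 'after'; matching pairs in alphabetical order:
(compaction, design_review): compaction after design_review ✓
(handoff, backup): handoff after backup ✓
(handoff, design_review): handoff after design_review ✓
(handoff, ingest): handoff after ingest ✓
(handoff, standup): handoff after standup ✓
(onboarding, backup): onboarding after backup ✓
(onboarding, design_review): onboarding after design_review ✓
(onboarding, ingest): onboarding after ingest ✓
(onboarding, standup): onboarding after standup ✓
(reindex, backup): reindex after backup ✓
(reindex, design_review): reindex after design_review ✓
(reindex, ingest): reindex after ingest ✓
(reindex, standup): reindex after standup ✓
(retro, backup): retro after backup ✓
(retro, compaction): retro after compaction ✓
(retro, design_review): retro after design_review ✓
(retro, ingest): retro after ingest ✓
(retro, standup): retro after standup ✓
(snapshot, backup): snapshot after backup ✓
(snapshot, compaction): snapshot after compaction ✓
(snapshot, design_review): snapshot after design_review ✓
(snapshot, handoff): snapshot after handoff ✓
(snapshot, ingest): snapshot after ingest ✓
(snapshot, standup): snapshot after standup ✓
... plus 2 further pairs not listed.
Count: 26.

26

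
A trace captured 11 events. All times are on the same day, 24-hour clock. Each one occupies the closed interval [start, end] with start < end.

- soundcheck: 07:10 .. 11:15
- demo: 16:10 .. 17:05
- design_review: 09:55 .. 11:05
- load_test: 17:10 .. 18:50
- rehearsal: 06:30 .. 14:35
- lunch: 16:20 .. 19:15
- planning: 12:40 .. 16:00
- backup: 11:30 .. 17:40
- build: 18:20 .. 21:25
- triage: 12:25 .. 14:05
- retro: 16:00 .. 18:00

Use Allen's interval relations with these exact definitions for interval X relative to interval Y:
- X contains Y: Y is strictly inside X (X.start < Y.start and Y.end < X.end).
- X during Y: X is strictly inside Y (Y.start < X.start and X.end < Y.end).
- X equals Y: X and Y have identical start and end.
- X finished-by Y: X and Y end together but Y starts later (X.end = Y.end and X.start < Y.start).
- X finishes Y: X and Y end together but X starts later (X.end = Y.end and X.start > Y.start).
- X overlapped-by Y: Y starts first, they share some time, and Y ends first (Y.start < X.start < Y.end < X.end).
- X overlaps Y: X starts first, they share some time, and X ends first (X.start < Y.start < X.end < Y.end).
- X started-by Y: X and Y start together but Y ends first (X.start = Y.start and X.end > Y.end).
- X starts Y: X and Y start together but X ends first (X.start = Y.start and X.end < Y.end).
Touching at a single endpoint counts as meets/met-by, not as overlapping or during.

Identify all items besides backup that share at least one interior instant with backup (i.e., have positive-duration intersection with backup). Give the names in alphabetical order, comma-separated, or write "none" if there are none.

Target backup = [11:30, 17:40].
build [18:20, 21:25] → after → no.
demo [16:10, 17:05] → during → yes.
design_review [09:55, 11:05] → before → no.
load_test [17:10, 18:50] → overlapped-by → yes.
lunch [16:20, 19:15] → overlapped-by → yes.
planning [12:40, 16:00] → during → yes.
rehearsal [06:30, 14:35] → overlaps → yes.
retro [16:00, 18:00] → overlapped-by → yes.
soundcheck [07:10, 11:15] → before → no.
triage [12:25, 14:05] → during → yes.
Result: demo, load_test, lunch, planning, rehearsal, retro, triage.

demo, load_test, lunch, planning, rehearsal, retro, triage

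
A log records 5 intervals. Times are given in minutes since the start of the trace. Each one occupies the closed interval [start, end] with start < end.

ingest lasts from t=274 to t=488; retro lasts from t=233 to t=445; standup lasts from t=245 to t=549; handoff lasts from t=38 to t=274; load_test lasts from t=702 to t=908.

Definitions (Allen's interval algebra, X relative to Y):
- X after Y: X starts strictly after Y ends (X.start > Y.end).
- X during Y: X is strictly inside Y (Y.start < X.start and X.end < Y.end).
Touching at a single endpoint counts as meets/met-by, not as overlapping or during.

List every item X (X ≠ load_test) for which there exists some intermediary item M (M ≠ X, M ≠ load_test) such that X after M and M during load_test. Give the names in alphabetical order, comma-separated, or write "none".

none

Target load_test = [t=702, t=908].
Intermediaries M with M during load_test: none.
Union: none.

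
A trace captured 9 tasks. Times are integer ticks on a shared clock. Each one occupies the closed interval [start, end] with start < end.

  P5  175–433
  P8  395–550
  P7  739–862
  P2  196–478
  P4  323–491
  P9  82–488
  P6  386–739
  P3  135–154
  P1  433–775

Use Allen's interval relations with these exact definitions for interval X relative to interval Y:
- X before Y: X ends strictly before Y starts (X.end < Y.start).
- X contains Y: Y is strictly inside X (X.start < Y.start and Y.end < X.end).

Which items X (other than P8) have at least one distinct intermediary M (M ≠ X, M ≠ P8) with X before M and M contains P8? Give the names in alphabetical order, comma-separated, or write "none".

P3

Target P8 = [395, 550].
Intermediaries M with M contains P8: P6.
Via P6 — items with X before P6: P3.
Union: P3.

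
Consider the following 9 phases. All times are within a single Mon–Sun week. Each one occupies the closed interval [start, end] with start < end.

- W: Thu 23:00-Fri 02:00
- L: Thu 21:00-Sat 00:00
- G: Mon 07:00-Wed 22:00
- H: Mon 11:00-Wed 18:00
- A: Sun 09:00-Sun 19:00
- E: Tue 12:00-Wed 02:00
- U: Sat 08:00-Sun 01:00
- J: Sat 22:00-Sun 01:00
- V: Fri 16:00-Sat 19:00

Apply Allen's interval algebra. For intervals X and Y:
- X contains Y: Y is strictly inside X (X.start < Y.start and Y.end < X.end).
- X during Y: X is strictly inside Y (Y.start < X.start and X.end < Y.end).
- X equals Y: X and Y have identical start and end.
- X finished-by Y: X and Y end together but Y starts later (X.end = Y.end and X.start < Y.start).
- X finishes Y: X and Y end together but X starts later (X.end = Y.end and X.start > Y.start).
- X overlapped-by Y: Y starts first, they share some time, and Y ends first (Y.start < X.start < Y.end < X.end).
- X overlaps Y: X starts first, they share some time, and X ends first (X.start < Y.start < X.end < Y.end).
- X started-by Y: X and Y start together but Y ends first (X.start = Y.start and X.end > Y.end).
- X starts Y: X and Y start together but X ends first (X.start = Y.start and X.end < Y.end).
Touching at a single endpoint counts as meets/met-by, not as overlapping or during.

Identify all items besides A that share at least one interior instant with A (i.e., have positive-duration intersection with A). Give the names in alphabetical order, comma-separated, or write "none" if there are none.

Target A = [Sun 09:00, Sun 19:00].
E [Tue 12:00, Wed 02:00] → before → no.
G [Mon 07:00, Wed 22:00] → before → no.
H [Mon 11:00, Wed 18:00] → before → no.
J [Sat 22:00, Sun 01:00] → before → no.
L [Thu 21:00, Sat 00:00] → before → no.
U [Sat 08:00, Sun 01:00] → before → no.
V [Fri 16:00, Sat 19:00] → before → no.
W [Thu 23:00, Fri 02:00] → before → no.
Result: none.

none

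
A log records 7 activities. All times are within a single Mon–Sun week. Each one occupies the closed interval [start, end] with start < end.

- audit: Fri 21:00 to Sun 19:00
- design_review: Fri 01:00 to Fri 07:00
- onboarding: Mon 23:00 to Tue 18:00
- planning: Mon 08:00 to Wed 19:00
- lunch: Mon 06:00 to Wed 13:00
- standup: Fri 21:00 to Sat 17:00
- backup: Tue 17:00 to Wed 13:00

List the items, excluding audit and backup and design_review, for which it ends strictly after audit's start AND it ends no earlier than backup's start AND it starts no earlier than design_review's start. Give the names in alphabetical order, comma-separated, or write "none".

Conditions: its end is strictly after audit's start (X.end > Fri 21:00) AND its end is no earlier than backup's start (X.end >= Tue 17:00) AND its start is no earlier than design_review's start (X.start >= Fri 01:00).
lunch: end Wed 13:00 > Fri 21:00? ✗; end Wed 13:00 >= Tue 17:00? ✓; start Mon 06:00 >= Fri 01:00? ✗ → no.
onboarding: end Tue 18:00 > Fri 21:00? ✗; end Tue 18:00 >= Tue 17:00? ✓; start Mon 23:00 >= Fri 01:00? ✗ → no.
planning: end Wed 19:00 > Fri 21:00? ✗; end Wed 19:00 >= Tue 17:00? ✓; start Mon 08:00 >= Fri 01:00? ✗ → no.
standup: end Sat 17:00 > Fri 21:00? ✓; end Sat 17:00 >= Tue 17:00? ✓; start Fri 21:00 >= Fri 01:00? ✓ → yes.
Result: standup.

standup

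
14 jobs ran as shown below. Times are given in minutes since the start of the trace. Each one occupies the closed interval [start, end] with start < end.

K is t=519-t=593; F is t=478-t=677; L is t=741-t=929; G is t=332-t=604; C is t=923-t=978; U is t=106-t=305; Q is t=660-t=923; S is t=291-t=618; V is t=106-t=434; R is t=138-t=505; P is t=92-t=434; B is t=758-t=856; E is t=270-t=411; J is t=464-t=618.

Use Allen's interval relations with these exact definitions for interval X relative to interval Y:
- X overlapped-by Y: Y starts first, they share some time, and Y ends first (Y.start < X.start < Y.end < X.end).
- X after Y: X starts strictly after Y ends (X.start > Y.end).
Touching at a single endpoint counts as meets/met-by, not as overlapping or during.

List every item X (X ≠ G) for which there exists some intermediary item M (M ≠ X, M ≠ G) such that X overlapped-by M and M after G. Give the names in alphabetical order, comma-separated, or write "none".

Target G = [t=332, t=604].
Intermediaries M with M after G: B, C, L, Q.
Via B — items with X overlapped-by B: none.
Via C — items with X overlapped-by C: none.
Via L — items with X overlapped-by L: C.
Via Q — items with X overlapped-by Q: L.
Union: C, L.

C, L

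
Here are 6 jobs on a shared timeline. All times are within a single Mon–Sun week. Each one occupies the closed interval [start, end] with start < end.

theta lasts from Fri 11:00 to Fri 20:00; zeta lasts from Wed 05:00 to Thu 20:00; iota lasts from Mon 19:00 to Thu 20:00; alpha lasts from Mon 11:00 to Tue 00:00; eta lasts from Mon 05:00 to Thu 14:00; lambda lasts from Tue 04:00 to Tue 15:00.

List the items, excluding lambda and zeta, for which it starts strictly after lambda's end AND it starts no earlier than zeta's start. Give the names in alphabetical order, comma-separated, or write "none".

theta

Conditions: its start is strictly after lambda's end (X.start > Tue 15:00) AND its start is no earlier than zeta's start (X.start >= Wed 05:00).
alpha: start Mon 11:00 > Tue 15:00? ✗; start Mon 11:00 >= Wed 05:00? ✗ → no.
eta: start Mon 05:00 > Tue 15:00? ✗; start Mon 05:00 >= Wed 05:00? ✗ → no.
iota: start Mon 19:00 > Tue 15:00? ✗; start Mon 19:00 >= Wed 05:00? ✗ → no.
theta: start Fri 11:00 > Tue 15:00? ✓; start Fri 11:00 >= Wed 05:00? ✓ → yes.
Result: theta.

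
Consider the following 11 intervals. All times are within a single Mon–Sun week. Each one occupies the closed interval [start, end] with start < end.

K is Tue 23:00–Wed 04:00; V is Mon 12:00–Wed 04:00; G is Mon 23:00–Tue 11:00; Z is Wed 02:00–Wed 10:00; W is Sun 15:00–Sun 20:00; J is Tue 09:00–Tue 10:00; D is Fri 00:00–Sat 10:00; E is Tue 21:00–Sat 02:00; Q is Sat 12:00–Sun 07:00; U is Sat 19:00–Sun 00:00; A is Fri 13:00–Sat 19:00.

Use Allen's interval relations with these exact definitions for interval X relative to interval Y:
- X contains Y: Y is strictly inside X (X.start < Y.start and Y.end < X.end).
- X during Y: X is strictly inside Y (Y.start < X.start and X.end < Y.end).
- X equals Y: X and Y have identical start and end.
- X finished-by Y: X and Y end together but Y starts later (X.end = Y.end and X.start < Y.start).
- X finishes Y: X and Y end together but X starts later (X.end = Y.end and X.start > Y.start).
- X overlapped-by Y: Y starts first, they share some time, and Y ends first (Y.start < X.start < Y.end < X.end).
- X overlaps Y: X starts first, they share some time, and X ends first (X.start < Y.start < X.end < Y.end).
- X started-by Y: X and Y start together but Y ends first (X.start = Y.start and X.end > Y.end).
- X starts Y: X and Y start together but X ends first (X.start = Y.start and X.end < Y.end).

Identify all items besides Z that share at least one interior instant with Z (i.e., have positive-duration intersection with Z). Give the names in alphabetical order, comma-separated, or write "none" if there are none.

E, K, V

Target Z = [Wed 02:00, Wed 10:00].
A [Fri 13:00, Sat 19:00] → after → no.
D [Fri 00:00, Sat 10:00] → after → no.
E [Tue 21:00, Sat 02:00] → contains → yes.
G [Mon 23:00, Tue 11:00] → before → no.
J [Tue 09:00, Tue 10:00] → before → no.
K [Tue 23:00, Wed 04:00] → overlaps → yes.
Q [Sat 12:00, Sun 07:00] → after → no.
U [Sat 19:00, Sun 00:00] → after → no.
V [Mon 12:00, Wed 04:00] → overlaps → yes.
W [Sun 15:00, Sun 20:00] → after → no.
Result: E, K, V.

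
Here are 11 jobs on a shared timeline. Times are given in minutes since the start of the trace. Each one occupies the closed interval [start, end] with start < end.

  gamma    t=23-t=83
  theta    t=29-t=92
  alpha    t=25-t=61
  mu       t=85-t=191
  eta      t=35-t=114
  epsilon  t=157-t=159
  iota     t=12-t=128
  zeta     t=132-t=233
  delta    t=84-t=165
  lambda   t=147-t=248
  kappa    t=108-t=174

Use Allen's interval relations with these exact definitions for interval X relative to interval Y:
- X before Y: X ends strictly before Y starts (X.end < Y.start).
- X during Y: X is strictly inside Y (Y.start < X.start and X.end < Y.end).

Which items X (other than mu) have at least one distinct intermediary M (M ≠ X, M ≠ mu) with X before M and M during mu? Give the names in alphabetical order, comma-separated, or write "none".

alpha, eta, gamma, iota, theta

Target mu = [t=85, t=191].
Intermediaries M with M during mu: epsilon, kappa.
Via epsilon — items with X before epsilon: alpha, eta, gamma, iota, theta.
Via kappa — items with X before kappa: alpha, gamma, theta.
Union: alpha, eta, gamma, iota, theta.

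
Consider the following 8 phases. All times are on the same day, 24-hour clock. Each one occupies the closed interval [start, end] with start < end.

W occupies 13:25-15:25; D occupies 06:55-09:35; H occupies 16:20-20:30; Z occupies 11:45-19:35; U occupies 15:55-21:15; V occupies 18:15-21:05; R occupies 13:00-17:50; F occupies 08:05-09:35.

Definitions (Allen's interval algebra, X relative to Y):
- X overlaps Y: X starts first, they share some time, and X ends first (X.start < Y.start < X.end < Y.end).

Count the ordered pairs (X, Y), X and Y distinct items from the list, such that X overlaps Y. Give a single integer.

Checking all 56 ordered pairs for relation 'overlaps'; matching pairs in alphabetical order:
(H, V): H overlaps V ✓
(R, H): R overlaps H ✓
(R, U): R overlaps U ✓
(Z, H): Z overlaps H ✓
(Z, U): Z overlaps U ✓
(Z, V): Z overlaps V ✓
Count: 6.

6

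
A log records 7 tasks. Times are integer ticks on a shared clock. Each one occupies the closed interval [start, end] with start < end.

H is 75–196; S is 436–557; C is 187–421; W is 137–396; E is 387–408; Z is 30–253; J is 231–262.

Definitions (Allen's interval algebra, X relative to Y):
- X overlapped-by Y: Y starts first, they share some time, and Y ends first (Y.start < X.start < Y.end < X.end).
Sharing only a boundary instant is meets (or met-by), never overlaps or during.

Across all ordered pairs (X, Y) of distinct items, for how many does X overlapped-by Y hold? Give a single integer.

Checking all 42 ordered pairs for relation 'overlapped-by'; matching pairs in alphabetical order:
(C, H): C overlapped-by H ✓
(C, W): C overlapped-by W ✓
(C, Z): C overlapped-by Z ✓
(E, W): E overlapped-by W ✓
(J, Z): J overlapped-by Z ✓
(W, H): W overlapped-by H ✓
(W, Z): W overlapped-by Z ✓
Count: 7.

7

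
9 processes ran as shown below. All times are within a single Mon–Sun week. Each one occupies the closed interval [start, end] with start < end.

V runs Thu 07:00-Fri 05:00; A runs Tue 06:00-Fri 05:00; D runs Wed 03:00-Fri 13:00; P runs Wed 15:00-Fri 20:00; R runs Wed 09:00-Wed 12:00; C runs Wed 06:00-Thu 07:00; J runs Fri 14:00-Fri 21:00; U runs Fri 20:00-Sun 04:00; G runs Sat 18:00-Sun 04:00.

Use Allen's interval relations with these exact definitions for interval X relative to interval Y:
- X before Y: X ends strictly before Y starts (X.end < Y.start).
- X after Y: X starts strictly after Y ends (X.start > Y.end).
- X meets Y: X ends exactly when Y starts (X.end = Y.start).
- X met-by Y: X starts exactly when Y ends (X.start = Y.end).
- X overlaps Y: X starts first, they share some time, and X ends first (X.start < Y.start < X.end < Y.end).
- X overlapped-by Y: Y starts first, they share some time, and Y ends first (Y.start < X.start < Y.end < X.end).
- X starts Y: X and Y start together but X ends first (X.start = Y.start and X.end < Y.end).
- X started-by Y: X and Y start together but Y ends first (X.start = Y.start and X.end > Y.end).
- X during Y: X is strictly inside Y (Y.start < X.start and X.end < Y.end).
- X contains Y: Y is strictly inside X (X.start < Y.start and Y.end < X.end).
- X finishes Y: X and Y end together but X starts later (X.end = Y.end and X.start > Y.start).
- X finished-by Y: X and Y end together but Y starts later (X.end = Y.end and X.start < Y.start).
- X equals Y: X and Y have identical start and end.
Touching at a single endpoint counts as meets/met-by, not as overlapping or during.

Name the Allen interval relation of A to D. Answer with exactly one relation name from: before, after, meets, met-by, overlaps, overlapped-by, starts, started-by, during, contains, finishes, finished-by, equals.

overlaps

A = [Tue 06:00, Fri 05:00]; D = [Wed 03:00, Fri 13:00].
Compare endpoints: A.start < D.start, A.start < D.end, A.end > D.start, A.end < D.end.
That pattern is 'overlaps'.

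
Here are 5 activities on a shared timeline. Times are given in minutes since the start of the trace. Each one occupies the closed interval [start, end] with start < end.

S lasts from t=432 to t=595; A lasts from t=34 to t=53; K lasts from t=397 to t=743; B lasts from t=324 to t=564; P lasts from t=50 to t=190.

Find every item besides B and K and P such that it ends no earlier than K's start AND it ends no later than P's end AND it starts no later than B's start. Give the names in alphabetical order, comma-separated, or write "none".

Conditions: its end is no earlier than K's start (X.end >= t=397) AND its end is no later than P's end (X.end <= t=190) AND its start is no later than B's start (X.start <= t=324).
A: end t=53 >= t=397? ✗; end t=53 <= t=190? ✓; start t=34 <= t=324? ✓ → no.
S: end t=595 >= t=397? ✓; end t=595 <= t=190? ✗; start t=432 <= t=324? ✗ → no.
Result: none.

none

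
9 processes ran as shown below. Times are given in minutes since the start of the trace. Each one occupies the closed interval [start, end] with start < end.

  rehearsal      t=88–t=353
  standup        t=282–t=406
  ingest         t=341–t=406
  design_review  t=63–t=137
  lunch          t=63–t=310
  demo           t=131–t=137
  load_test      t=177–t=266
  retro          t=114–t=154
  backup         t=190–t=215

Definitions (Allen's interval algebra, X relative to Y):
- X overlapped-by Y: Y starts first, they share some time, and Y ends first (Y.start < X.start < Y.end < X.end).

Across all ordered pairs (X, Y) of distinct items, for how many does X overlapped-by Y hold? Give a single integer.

6

Checking all 72 ordered pairs for relation 'overlapped-by'; matching pairs in alphabetical order:
(ingest, rehearsal): ingest overlapped-by rehearsal ✓
(rehearsal, design_review): rehearsal overlapped-by design_review ✓
(rehearsal, lunch): rehearsal overlapped-by lunch ✓
(retro, design_review): retro overlapped-by design_review ✓
(standup, lunch): standup overlapped-by lunch ✓
(standup, rehearsal): standup overlapped-by rehearsal ✓
Count: 6.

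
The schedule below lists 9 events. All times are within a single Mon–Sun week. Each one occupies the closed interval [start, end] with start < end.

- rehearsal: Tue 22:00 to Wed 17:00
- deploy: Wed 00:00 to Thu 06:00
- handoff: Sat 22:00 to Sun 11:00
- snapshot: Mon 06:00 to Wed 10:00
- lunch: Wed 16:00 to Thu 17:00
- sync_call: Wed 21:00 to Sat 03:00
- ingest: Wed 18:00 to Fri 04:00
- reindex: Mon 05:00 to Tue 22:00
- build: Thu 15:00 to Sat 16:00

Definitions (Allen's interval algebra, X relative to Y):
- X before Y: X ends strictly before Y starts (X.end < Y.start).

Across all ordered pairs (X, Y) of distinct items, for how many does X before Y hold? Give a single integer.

21

Checking all 72 ordered pairs for relation 'before'; matching pairs in alphabetical order:
(build, handoff): build before handoff ✓
(deploy, build): deploy before build ✓
(deploy, handoff): deploy before handoff ✓
(ingest, handoff): ingest before handoff ✓
(lunch, handoff): lunch before handoff ✓
(rehearsal, build): rehearsal before build ✓
(rehearsal, handoff): rehearsal before handoff ✓
(rehearsal, ingest): rehearsal before ingest ✓
(rehearsal, sync_call): rehearsal before sync_call ✓
(reindex, build): reindex before build ✓
(reindex, deploy): reindex before deploy ✓
(reindex, handoff): reindex before handoff ✓
(reindex, ingest): reindex before ingest ✓
(reindex, lunch): reindex before lunch ✓
(reindex, sync_call): reindex before sync_call ✓
(snapshot, build): snapshot before build ✓
(snapshot, handoff): snapshot before handoff ✓
(snapshot, ingest): snapshot before ingest ✓
(snapshot, lunch): snapshot before lunch ✓
(snapshot, sync_call): snapshot before sync_call ✓
(sync_call, handoff): sync_call before handoff ✓
Count: 21.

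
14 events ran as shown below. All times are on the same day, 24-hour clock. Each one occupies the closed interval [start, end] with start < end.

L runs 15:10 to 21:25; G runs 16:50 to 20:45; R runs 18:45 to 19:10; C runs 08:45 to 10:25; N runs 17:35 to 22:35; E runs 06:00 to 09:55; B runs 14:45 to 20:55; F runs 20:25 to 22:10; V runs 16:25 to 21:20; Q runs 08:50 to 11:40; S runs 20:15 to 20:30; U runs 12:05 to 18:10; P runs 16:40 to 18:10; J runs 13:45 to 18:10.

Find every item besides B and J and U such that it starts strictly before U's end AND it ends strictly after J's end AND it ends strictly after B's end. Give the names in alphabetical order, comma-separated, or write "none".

Conditions: its start is strictly before U's end (X.start < 18:10) AND its end is strictly after J's end (X.end > 18:10) AND its end is strictly after B's end (X.end > 20:55).
C: start 08:45 < 18:10? ✓; end 10:25 > 18:10? ✗; end 10:25 > 20:55? ✗ → no.
E: start 06:00 < 18:10? ✓; end 09:55 > 18:10? ✗; end 09:55 > 20:55? ✗ → no.
F: start 20:25 < 18:10? ✗; end 22:10 > 18:10? ✓; end 22:10 > 20:55? ✓ → no.
G: start 16:50 < 18:10? ✓; end 20:45 > 18:10? ✓; end 20:45 > 20:55? ✗ → no.
L: start 15:10 < 18:10? ✓; end 21:25 > 18:10? ✓; end 21:25 > 20:55? ✓ → yes.
N: start 17:35 < 18:10? ✓; end 22:35 > 18:10? ✓; end 22:35 > 20:55? ✓ → yes.
P: start 16:40 < 18:10? ✓; end 18:10 > 18:10? ✗; end 18:10 > 20:55? ✗ → no.
Q: start 08:50 < 18:10? ✓; end 11:40 > 18:10? ✗; end 11:40 > 20:55? ✗ → no.
R: start 18:45 < 18:10? ✗; end 19:10 > 18:10? ✓; end 19:10 > 20:55? ✗ → no.
S: start 20:15 < 18:10? ✗; end 20:30 > 18:10? ✓; end 20:30 > 20:55? ✗ → no.
V: start 16:25 < 18:10? ✓; end 21:20 > 18:10? ✓; end 21:20 > 20:55? ✓ → yes.
Result: L, N, V.

L, N, V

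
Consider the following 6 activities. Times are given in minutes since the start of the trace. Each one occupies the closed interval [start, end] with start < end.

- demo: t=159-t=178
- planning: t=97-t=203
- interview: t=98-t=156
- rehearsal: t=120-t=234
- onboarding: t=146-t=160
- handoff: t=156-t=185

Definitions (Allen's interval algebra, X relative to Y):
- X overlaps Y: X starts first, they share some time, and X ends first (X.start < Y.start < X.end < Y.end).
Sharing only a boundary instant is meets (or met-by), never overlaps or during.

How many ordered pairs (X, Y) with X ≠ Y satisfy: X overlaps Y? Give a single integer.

Checking all 30 ordered pairs for relation 'overlaps'; matching pairs in alphabetical order:
(interview, onboarding): interview overlaps onboarding ✓
(interview, rehearsal): interview overlaps rehearsal ✓
(onboarding, demo): onboarding overlaps demo ✓
(onboarding, handoff): onboarding overlaps handoff ✓
(planning, rehearsal): planning overlaps rehearsal ✓
Count: 5.

5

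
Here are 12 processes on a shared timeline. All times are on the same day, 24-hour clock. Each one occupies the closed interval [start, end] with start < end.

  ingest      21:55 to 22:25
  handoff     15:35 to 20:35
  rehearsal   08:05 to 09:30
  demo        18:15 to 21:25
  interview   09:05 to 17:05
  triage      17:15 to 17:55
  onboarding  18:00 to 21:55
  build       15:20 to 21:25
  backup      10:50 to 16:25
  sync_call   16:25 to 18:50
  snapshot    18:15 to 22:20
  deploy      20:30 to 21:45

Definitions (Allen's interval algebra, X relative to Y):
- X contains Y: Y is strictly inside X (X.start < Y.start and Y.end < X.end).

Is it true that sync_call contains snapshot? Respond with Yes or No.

sync_call = [16:25, 18:50], snapshot = [18:15, 22:20].
Actual relation of sync_call to snapshot: overlaps.
Asked whether 'contains' holds → No.

No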